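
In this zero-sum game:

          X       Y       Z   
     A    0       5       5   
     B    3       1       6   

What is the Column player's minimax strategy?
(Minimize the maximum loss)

Column should play X, value = 3

Work:
Column player minimizes Row's maximum payoff:
Column X: max payoff to Row = 3
Column Y: max payoff to Row = 5
Column Z: max payoff to Row = 6
Minimum is 3, achieved by column X.
Minimax strategy: X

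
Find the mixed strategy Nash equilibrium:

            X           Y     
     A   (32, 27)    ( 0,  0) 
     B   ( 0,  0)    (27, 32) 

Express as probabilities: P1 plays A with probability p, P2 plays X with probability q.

p = 0.5424, q = 0.4576

Work:
Find probabilities that make opponent indifferent:
P2 chooses q to make P1 indifferent between A and B
P1 chooses p to make P2 indifferent between X and Y
Mixed NE: P1 plays (A: 0.5424, B: 0.4576), P2 plays (X: 0.4576, Y: 0.5424)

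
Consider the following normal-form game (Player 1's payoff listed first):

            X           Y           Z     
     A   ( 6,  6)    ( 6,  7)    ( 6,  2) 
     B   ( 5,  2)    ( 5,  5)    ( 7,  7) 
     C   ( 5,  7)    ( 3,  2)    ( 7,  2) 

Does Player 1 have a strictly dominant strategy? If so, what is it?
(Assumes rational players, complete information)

No strictly dominant strategy exists for Player 1

Work:
A strategy strictly dominates another if it gives a strictly higher payoff against every opponent action. Compare each pair of P1's strategies column-by-column:
  A vs B: [6 vs 5, 6 vs 5, 6 vs 7] → A does not strictly dominate B (column Z: 6 ≤ 7)
  A vs C: [6 vs 5, 6 vs 3, 6 vs 7] → A does not strictly dominate C (column Z: 6 ≤ 7)
  B vs A: [5 vs 6, 5 vs 6, 7 vs 6] → B does not strictly dominate A (column X: 5 ≤ 6)
  B vs C: [5 vs 5, 5 vs 3, 7 vs 7] → B does not strictly dominate C (column X: 5 ≤ 5)
  C vs A: [5 vs 6, 3 vs 6, 7 vs 6] → C does not strictly dominate A (column X: 5 ≤ 6)
  C vs B: [5 vs 5, 3 vs 5, 7 vs 7] → C does not strictly dominate B (column X: 5 ≤ 5)
No single strategy strictly dominates all others → no strictly dominant strategy.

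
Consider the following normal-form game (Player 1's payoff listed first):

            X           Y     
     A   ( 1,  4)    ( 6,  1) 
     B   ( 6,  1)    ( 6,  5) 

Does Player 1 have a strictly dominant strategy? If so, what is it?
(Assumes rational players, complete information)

No strictly dominant strategy exists for Player 1

Work:
A strategy strictly dominates another if it gives a strictly higher payoff against every opponent action. Compare each pair of P1's strategies column-by-column:
  A vs B: [1 vs 6, 6 vs 6] → A does not strictly dominate B (column X: 1 ≤ 6)
  B vs A: [6 vs 1, 6 vs 6] → B does not strictly dominate A (column Y: 6 ≤ 6)
No single strategy strictly dominates all others → no strictly dominant strategy.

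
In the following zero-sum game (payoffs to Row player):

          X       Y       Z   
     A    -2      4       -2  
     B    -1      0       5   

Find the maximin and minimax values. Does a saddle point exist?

Maximin = -1, Minimax = -1, Saddle: True

Work:
Row minimums: [-2, -1] → maximin = -1
Column maximums: [-1, 4, 5] → minimax = -1
Saddle point exists! Game value = -1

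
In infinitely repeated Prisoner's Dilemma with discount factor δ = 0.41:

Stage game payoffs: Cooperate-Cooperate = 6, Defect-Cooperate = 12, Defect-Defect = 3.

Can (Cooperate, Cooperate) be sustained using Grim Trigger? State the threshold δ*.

δ* = 0.6667; since δ = 0.41 < 0.6667, cooperation cannot be sustained

Work:
For Grim Trigger:
Cooperate forever: 6/(1-δ)
Defect then punished: 12 + 3·δ/(1-δ)
Need: 6/(1-δ) ≥ 12 + 3·δ/(1-δ)
Solving: δ ≥ (T-R)/(T-P) = (12-6)/(12-3) = 0.6667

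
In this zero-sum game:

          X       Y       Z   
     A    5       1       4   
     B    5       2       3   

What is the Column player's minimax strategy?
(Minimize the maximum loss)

Column should play Y, value = 2

Work:
Column player minimizes Row's maximum payoff:
Column X: max payoff to Row = 5
Column Y: max payoff to Row = 2
Column Z: max payoff to Row = 4
Minimum is 2, achieved by column Y.
Minimax strategy: Y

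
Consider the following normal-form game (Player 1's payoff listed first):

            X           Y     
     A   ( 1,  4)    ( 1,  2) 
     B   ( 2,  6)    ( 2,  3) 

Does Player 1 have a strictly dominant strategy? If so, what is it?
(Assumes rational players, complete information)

Yes, Player 1's strictly dominant strategy is B

Work:
A strategy strictly dominates another if it gives a strictly higher payoff against every opponent action. Compare each pair of P1's strategies column-by-column:
  A vs B: [1 vs 2, 1 vs 2] → A does not strictly dominate B (column X: 1 ≤ 2)
  B vs A: [2 vs 1, 2 vs 1] → B strictly dominates A
B strictly dominates every other strategy → strictly dominant.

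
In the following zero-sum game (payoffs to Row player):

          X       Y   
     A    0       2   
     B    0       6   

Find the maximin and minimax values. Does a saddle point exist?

Maximin = 0, Minimax = 0, Saddle: True

Work:
Row minimums: [0, 0] → maximin = 0
Column maximums: [0, 6] → minimax = 0
Saddle point exists! Game value = 0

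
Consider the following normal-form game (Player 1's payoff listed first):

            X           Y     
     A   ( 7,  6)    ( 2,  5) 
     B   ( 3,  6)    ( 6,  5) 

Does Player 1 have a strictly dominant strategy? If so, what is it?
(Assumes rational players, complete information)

No strictly dominant strategy exists for Player 1

Work:
A strategy strictly dominates another if it gives a strictly higher payoff against every opponent action. Compare each pair of P1's strategies column-by-column:
  A vs B: [7 vs 3, 2 vs 6] → A does not strictly dominate B (column Y: 2 ≤ 6)
  B vs A: [3 vs 7, 6 vs 2] → B does not strictly dominate A (column X: 3 ≤ 7)
No single strategy strictly dominates all others → no strictly dominant strategy.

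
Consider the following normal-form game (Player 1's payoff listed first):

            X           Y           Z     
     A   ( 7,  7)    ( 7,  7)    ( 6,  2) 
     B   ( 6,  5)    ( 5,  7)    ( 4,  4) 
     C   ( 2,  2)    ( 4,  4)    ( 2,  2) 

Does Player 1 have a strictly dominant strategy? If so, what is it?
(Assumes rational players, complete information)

Yes, Player 1's strictly dominant strategy is A

Work:
A strategy strictly dominates another if it gives a strictly higher payoff against every opponent action. Compare each pair of P1's strategies column-by-column:
  A vs B: [7 vs 6, 7 vs 5, 6 vs 4] → A strictly dominates B
  A vs C: [7 vs 2, 7 vs 4, 6 vs 2] → A strictly dominates C
  B vs A: [6 vs 7, 5 vs 7, 4 vs 6] → B does not strictly dominate A (column X: 6 ≤ 7)
  B vs C: [6 vs 2, 5 vs 4, 4 vs 2] → B strictly dominates C
  C vs A: [2 vs 7, 4 vs 7, 2 vs 6] → C does not strictly dominate A (column X: 2 ≤ 7)
  C vs B: [2 vs 6, 4 vs 5, 2 vs 4] → C does not strictly dominate B (column X: 2 ≤ 6)
A strictly dominates every other strategy → strictly dominant.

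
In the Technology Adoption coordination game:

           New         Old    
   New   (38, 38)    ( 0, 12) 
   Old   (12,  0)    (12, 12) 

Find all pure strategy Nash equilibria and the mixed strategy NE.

Pure NE: (New, New) and (Old, Old); Mixed NE: p = 0.3158, q = 0.3158

Work:
Check pure NE:
(New, New): (38, 38) - no unilateral deviation beneficial
(Old, Old): (12, 12) - no unilateral deviation beneficial
Mixed NE: P1 plays New with p = 0.3158, P2 plays New with q = 0.3158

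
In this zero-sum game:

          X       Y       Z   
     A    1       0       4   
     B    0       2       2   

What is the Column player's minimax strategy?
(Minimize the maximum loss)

Column should play X, value = 1

Work:
Column player minimizes Row's maximum payoff:
Column X: max payoff to Row = 1
Column Y: max payoff to Row = 2
Column Z: max payoff to Row = 4
Minimum is 1, achieved by column X.
Minimax strategy: X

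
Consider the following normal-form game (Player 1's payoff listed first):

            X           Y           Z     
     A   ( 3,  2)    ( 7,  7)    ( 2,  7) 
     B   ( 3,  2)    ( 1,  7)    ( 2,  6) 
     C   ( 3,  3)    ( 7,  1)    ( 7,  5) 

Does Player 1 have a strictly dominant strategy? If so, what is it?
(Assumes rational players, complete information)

No strictly dominant strategy exists for Player 1

Work:
A strategy strictly dominates another if it gives a strictly higher payoff against every opponent action. Compare each pair of P1's strategies column-by-column:
  A vs B: [3 vs 3, 7 vs 1, 2 vs 2] → A does not strictly dominate B (column X: 3 ≤ 3)
  A vs C: [3 vs 3, 7 vs 7, 2 vs 7] → A does not strictly dominate C (column X: 3 ≤ 3)
  B vs A: [3 vs 3, 1 vs 7, 2 vs 2] → B does not strictly dominate A (column X: 3 ≤ 3)
  B vs C: [3 vs 3, 1 vs 7, 2 vs 7] → B does not strictly dominate C (column X: 3 ≤ 3)
  C vs A: [3 vs 3, 7 vs 7, 7 vs 2] → C does not strictly dominate A (column X: 3 ≤ 3)
  C vs B: [3 vs 3, 7 vs 1, 7 vs 2] → C does not strictly dominate B (column X: 3 ≤ 3)
No single strategy strictly dominates all others → no strictly dominant strategy.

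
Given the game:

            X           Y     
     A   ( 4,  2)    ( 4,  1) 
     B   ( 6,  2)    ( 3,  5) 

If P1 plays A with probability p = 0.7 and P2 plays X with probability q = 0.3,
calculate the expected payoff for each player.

E[P1] = 3.97, E[P2] = 2.14

Work:
E[P1] = p·q·π₁(A,X) + p·(1-q)·π₁(A,Y) + (1-p)·q·π₁(B,X) + (1-p)·(1-q)·π₁(B,Y)
= 0.7·0.3·4 + 0.7·0.7·4 + 0.3·0.3·6 + 0.3·0.7·3
= 3.97

E[P2] = 2.14 (similar calculation)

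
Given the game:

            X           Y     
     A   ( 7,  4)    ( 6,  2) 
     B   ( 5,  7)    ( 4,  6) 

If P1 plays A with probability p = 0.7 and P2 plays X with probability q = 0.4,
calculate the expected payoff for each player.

E[P1] = 5.8, E[P2] = 3.88

Work:
E[P1] = p·q·π₁(A,X) + p·(1-q)·π₁(A,Y) + (1-p)·q·π₁(B,X) + (1-p)·(1-q)·π₁(B,Y)
= 0.7·0.4·7 + 0.7·0.6·6 + 0.3·0.4·5 + 0.3·0.6·4
= 5.8

E[P2] = 3.88 (similar calculation)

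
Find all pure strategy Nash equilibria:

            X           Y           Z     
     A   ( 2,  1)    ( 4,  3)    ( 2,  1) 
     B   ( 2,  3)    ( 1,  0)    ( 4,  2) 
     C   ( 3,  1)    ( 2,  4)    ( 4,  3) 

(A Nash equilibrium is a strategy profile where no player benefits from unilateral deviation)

Nash equilibrium: (A, Y)

Work:
Best responses:
  P1 vs X: payoffs [2, 2, 3] → best response C (payoff 3)
  P1 vs Y: payoffs [4, 1, 2] → best response A (payoff 4)
  P1 vs Z: payoffs [2, 4, 4] → best response B/C (payoff 4)
  P2 vs A: payoffs [1, 3, 1] → best response Y (payoff 3)
  P2 vs B: payoffs [3, 0, 2] → best response X (payoff 3)
  P2 vs C: payoffs [1, 4, 3] → best response Y (payoff 4)
Mutual best responses: (A,Y) → Nash equilibria.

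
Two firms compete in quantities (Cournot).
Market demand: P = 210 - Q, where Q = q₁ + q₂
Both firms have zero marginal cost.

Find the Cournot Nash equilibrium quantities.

q₁* = q₂* = 70.0; P* = 70.0

Work:
Profit: π_i = P·q_i = (a - q_i - q_j)·q_i
FOC: ∂π_i/∂q_i = a - 2q_i - q_j = 0
Reaction function: q_i = (210 - q_j)/2
Symmetry: q* = 210/3 = 70.0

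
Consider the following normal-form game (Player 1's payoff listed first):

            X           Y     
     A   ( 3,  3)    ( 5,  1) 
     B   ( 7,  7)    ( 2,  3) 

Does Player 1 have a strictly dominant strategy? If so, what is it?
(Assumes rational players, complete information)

No strictly dominant strategy exists for Player 1

Work:
A strategy strictly dominates another if it gives a strictly higher payoff against every opponent action. Compare each pair of P1's strategies column-by-column:
  A vs B: [3 vs 7, 5 vs 2] → A does not strictly dominate B (column X: 3 ≤ 7)
  B vs A: [7 vs 3, 2 vs 5] → B does not strictly dominate A (column Y: 2 ≤ 5)
No single strategy strictly dominates all others → no strictly dominant strategy.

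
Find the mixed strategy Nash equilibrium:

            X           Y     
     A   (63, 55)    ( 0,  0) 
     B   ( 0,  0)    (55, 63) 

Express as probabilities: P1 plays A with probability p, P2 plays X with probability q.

p = 0.5339, q = 0.4661

Work:
Find probabilities that make opponent indifferent:
P2 chooses q to make P1 indifferent between A and B
P1 chooses p to make P2 indifferent between X and Y
Mixed NE: P1 plays (A: 0.5339, B: 0.4661), P2 plays (X: 0.4661, Y: 0.5339)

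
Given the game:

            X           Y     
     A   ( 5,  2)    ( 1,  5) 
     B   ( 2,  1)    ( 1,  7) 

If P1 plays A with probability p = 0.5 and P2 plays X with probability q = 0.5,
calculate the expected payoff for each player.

E[P1] = 2.25, E[P2] = 3.75

Work:
E[P1] = p·q·π₁(A,X) + p·(1-q)·π₁(A,Y) + (1-p)·q·π₁(B,X) + (1-p)·(1-q)·π₁(B,Y)
= 0.5·0.5·5 + 0.5·0.5·1 + 0.5·0.5·2 + 0.5·0.5·1
= 2.25

E[P2] = 3.75 (similar calculation)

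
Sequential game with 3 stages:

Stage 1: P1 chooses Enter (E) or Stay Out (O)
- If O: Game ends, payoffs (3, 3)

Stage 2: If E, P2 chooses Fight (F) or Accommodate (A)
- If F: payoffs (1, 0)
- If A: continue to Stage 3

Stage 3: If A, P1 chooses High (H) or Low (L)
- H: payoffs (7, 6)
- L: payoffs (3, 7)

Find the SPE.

SPE: (E, A, H); Outcome (7, 6)

Work:
Stage 3: P1 chooses H (7 vs 3)
Stage 2: P2: F->0, A->6 (anticipating H). Choose A
Stage 1: P1: O->3, E->7 (anticipating A, H). Choose E
SPE path: E -> A -> H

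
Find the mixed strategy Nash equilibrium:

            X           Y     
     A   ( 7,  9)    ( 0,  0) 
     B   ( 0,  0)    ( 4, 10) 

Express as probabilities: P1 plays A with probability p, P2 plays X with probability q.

p = 0.5263, q = 0.3636

Work:
Find probabilities that make opponent indifferent:
P2 chooses q to make P1 indifferent between A and B
P1 chooses p to make P2 indifferent between X and Y
Mixed NE: P1 plays (A: 0.5263, B: 0.4737), P2 plays (X: 0.3636, Y: 0.6364)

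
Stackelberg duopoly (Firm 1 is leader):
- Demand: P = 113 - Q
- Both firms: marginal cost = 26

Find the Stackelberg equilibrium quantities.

q₁* (leader) = 43.5, q₂* (follower) = 21.75

Work:
Follower's reaction: q₂ = (a - c - q₁)/2
Leader substitutes: π₁ = q₁·(a - q₁ - (a-c-q₁)/2 - c)
FOC: q₁* = (113 - 26)/2 = 43.50
Then: q₂* = (113 - 26 - 43.5)/2 = 21.75
Leader has first-mover advantage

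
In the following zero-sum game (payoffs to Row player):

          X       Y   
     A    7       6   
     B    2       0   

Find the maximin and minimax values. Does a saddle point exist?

Maximin = 6, Minimax = 6, Saddle: True

Work:
Row minimums: [6, 0] → maximin = 6
Column maximums: [7, 6] → minimax = 6
Saddle point exists! Game value = 6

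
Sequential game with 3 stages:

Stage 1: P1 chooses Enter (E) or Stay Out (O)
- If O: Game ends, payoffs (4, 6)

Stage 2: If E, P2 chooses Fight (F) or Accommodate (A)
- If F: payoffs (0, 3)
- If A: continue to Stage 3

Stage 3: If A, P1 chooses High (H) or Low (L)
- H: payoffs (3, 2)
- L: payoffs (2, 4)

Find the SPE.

SPE: (O, F, H); Outcome (4, 6)

Work:
Stage 3: P1 chooses H (3 vs 2)
Stage 2: P2: F->3, A->2 (anticipating H). Choose F
Stage 1: P1: O->4, E->0 (anticipating F, H). Choose O
SPE path: O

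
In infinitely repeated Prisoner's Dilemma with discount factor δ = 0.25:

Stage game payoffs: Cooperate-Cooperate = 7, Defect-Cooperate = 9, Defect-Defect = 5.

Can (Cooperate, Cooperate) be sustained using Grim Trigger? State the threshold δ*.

δ* = 0.5; since δ = 0.25 < 0.5, cooperation cannot be sustained

Work:
For Grim Trigger:
Cooperate forever: 7/(1-δ)
Defect then punished: 9 + 5·δ/(1-δ)
Need: 7/(1-δ) ≥ 9 + 5·δ/(1-δ)
Solving: δ ≥ (T-R)/(T-P) = (9-7)/(9-5) = 0.5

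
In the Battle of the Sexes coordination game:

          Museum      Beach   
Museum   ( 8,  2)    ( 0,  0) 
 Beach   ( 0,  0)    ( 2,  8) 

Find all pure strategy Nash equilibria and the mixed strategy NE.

Pure NE: (Museum, Museum) and (Beach, Beach); Mixed NE: p = 0.8, q = 0.2

Work:
Check pure NE:
(Museum, Museum): (8, 2) - no unilateral deviation beneficial
(Beach, Beach): (2, 8) - no unilateral deviation beneficial
Mixed NE: P1 plays Museum with p = 0.8, P2 plays Museum with q = 0.2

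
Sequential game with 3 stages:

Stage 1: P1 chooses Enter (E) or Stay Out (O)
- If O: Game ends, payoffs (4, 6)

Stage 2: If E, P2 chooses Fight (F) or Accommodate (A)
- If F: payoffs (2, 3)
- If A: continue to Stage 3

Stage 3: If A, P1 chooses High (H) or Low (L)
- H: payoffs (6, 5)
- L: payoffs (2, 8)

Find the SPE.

SPE: (E, A, H); Outcome (6, 5)

Work:
Stage 3: P1 chooses H (6 vs 2)
Stage 2: P2: F->3, A->5 (anticipating H). Choose A
Stage 1: P1: O->4, E->6 (anticipating A, H). Choose E
SPE path: E -> A -> H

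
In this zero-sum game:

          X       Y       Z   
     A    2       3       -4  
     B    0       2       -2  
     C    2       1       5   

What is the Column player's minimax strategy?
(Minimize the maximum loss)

Column should play X, value = 2

Work:
Column player minimizes Row's maximum payoff:
Column X: max payoff to Row = 2
Column Y: max payoff to Row = 3
Column Z: max payoff to Row = 5
Minimum is 2, achieved by column X.
Minimax strategy: X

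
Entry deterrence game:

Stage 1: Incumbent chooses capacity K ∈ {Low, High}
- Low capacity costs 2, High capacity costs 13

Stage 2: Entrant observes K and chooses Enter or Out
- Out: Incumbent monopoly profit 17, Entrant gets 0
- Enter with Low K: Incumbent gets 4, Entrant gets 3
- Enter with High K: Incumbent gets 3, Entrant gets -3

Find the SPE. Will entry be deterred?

SPE: (High, Enter|Low, Out|High); Entry deterred. Incumbent net profit = 4

Work:
After Low K: Entrant enters (3 > 0)
After High K: Entrant stays out (-3 < 0)
Incumbent: Low → 4−2=2, High → 17−13=4
Incumbent chooses High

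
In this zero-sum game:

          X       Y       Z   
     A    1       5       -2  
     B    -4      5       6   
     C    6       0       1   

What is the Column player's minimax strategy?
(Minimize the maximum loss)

Column should play Y, value = 5

Work:
Column player minimizes Row's maximum payoff:
Column X: max payoff to Row = 6
Column Y: max payoff to Row = 5
Column Z: max payoff to Row = 6
Minimum is 5, achieved by column Y.
Minimax strategy: Y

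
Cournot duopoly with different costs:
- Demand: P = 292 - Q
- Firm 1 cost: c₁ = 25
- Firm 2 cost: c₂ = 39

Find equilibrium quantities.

q₁* = 93.67, q₂* = 79.67

Work:
Reaction: q₁ = (292 - 25 - q₂)/2
Reaction: q₂ = (292 - 39 - q₁)/2
Solve simultaneously:
q₁* = (292 - 2×25 + 39)/3 = 93.67
q₂* = (292 - 2×39 + 25)/3 = 79.67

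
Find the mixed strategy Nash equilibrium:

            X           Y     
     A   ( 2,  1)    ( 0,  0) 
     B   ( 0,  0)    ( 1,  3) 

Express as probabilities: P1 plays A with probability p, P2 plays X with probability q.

p = 0.75, q = 0.3333

Work:
Find probabilities that make opponent indifferent:
P2 chooses q to make P1 indifferent between A and B
P1 chooses p to make P2 indifferent between X and Y
Mixed NE: P1 plays (A: 0.75, B: 0.25), P2 plays (X: 0.3333, Y: 0.6667)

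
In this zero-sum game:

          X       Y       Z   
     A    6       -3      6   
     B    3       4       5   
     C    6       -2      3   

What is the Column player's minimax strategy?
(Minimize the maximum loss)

Column should play Y, value = 4

Work:
Column player minimizes Row's maximum payoff:
Column X: max payoff to Row = 6
Column Y: max payoff to Row = 4
Column Z: max payoff to Row = 6
Minimum is 4, achieved by column Y.
Minimax strategy: Y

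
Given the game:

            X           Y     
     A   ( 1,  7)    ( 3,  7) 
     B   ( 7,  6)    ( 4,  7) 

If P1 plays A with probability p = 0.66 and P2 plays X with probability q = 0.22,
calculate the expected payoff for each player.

E[P1] = 3.274, E[P2] = 6.9252

Work:
E[P1] = p·q·π₁(A,X) + p·(1-q)·π₁(A,Y) + (1-p)·q·π₁(B,X) + (1-p)·(1-q)·π₁(B,Y)
= 0.66·0.22·1 + 0.66·0.78·3 + 0.34·0.22·7 + 0.34·0.78·4
= 3.274

E[P2] = 6.9252 (similar calculation)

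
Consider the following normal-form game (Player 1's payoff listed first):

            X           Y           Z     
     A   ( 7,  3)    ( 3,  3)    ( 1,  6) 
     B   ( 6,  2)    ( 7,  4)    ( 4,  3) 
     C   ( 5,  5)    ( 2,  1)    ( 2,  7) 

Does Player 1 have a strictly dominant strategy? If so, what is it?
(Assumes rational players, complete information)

No strictly dominant strategy exists for Player 1

Work:
A strategy strictly dominates another if it gives a strictly higher payoff against every opponent action. Compare each pair of P1's strategies column-by-column:
  A vs B: [7 vs 6, 3 vs 7, 1 vs 4] → A does not strictly dominate B (column Y: 3 ≤ 7)
  A vs C: [7 vs 5, 3 vs 2, 1 vs 2] → A does not strictly dominate C (column Z: 1 ≤ 2)
  B vs A: [6 vs 7, 7 vs 3, 4 vs 1] → B does not strictly dominate A (column X: 6 ≤ 7)
  B vs C: [6 vs 5, 7 vs 2, 4 vs 2] → B strictly dominates C
  C vs A: [5 vs 7, 2 vs 3, 2 vs 1] → C does not strictly dominate A (column X: 5 ≤ 7)
  C vs B: [5 vs 6, 2 vs 7, 2 vs 4] → C does not strictly dominate B (column X: 5 ≤ 6)
No single strategy strictly dominates all others → no strictly dominant strategy.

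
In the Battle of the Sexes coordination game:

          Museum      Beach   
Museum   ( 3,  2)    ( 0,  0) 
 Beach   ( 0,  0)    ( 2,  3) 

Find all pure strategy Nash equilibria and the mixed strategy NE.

Pure NE: (Museum, Museum) and (Beach, Beach); Mixed NE: p = 0.6, q = 0.4

Work:
Check pure NE:
(Museum, Museum): (3, 2) - no unilateral deviation beneficial
(Beach, Beach): (2, 3) - no unilateral deviation beneficial
Mixed NE: P1 plays Museum with p = 0.6, P2 plays Museum with q = 0.4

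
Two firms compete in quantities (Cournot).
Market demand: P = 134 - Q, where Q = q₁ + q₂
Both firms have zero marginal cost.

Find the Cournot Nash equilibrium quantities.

q₁* = q₂* = 44.67; P* = 44.67

Work:
Profit: π_i = P·q_i = (a - q_i - q_j)·q_i
FOC: ∂π_i/∂q_i = a - 2q_i - q_j = 0
Reaction function: q_i = (134 - q_j)/2
Symmetry: q* = 134/3 = 44.67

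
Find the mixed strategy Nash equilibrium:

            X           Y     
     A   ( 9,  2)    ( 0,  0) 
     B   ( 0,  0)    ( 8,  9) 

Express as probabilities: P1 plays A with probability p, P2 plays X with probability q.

p = 0.8182, q = 0.4706

Work:
Find probabilities that make opponent indifferent:
P2 chooses q to make P1 indifferent between A and B
P1 chooses p to make P2 indifferent between X and Y
Mixed NE: P1 plays (A: 0.8182, B: 0.1818), P2 plays (X: 0.4706, Y: 0.5294)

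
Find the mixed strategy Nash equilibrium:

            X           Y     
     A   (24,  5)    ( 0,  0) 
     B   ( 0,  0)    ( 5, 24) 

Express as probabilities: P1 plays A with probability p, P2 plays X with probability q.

p = 0.8276, q = 0.1724

Work:
Find probabilities that make opponent indifferent:
P2 chooses q to make P1 indifferent between A and B
P1 chooses p to make P2 indifferent between X and Y
Mixed NE: P1 plays (A: 0.8276, B: 0.1724), P2 plays (X: 0.1724, Y: 0.8276)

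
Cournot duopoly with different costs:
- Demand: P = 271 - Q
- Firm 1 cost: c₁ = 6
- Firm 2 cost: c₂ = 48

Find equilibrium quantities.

q₁* = 102.33, q₂* = 60.33

Work:
Reaction: q₁ = (271 - 6 - q₂)/2
Reaction: q₂ = (271 - 48 - q₁)/2
Solve simultaneously:
q₁* = (271 - 2×6 + 48)/3 = 102.33
q₂* = (271 - 2×48 + 6)/3 = 60.33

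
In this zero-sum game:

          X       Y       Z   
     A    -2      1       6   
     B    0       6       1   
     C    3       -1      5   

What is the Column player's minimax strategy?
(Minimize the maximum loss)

Column should play X, value = 3

Work:
Column player minimizes Row's maximum payoff:
Column X: max payoff to Row = 3
Column Y: max payoff to Row = 6
Column Z: max payoff to Row = 6
Minimum is 3, achieved by column X.
Minimax strategy: X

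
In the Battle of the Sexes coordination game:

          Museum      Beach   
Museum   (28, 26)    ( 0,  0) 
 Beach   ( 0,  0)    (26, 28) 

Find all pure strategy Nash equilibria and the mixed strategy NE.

Pure NE: (Museum, Museum) and (Beach, Beach); Mixed NE: p = 0.5185, q = 0.4815

Work:
Check pure NE:
(Museum, Museum): (28, 26) - no unilateral deviation beneficial
(Beach, Beach): (26, 28) - no unilateral deviation beneficial
Mixed NE: P1 plays Museum with p = 0.5185, P2 plays Museum with q = 0.4815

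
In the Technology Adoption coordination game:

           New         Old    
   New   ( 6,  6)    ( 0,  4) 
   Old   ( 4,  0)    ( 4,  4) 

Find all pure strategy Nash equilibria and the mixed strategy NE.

Pure NE: (New, New) and (Old, Old); Mixed NE: p = 0.6667, q = 0.6667

Work:
Check pure NE:
(New, New): (6, 6) - no unilateral deviation beneficial
(Old, Old): (4, 4) - no unilateral deviation beneficial
Mixed NE: P1 plays New with p = 0.6667, P2 plays New with q = 0.6667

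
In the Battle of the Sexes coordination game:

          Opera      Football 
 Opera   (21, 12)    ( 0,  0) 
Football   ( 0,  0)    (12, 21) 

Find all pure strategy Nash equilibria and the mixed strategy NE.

Pure NE: (Opera, Opera) and (Football, Football); Mixed NE: p = 0.6364, q = 0.3636

Work:
Check pure NE:
(Opera, Opera): (21, 12) - no unilateral deviation beneficial
(Football, Football): (12, 21) - no unilateral deviation beneficial
Mixed NE: P1 plays Opera with p = 0.6364, P2 plays Opera with q = 0.3636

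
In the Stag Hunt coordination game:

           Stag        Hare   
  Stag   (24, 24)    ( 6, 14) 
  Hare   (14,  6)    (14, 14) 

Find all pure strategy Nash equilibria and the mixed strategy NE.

Pure NE: (Stag, Stag) and (Hare, Hare); Mixed NE: p = 0.4444, q = 0.4444

Work:
Check pure NE:
(Stag, Stag): (24, 24) - no unilateral deviation beneficial
(Hare, Hare): (14, 14) - no unilateral deviation beneficial
Mixed NE: P1 plays Stag with p = 0.4444, P2 plays Stag with q = 0.4444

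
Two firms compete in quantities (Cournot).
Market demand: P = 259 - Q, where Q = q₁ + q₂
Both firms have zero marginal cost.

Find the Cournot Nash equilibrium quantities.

q₁* = q₂* = 86.33; P* = 86.33

Work:
Profit: π_i = P·q_i = (a - q_i - q_j)·q_i
FOC: ∂π_i/∂q_i = a - 2q_i - q_j = 0
Reaction function: q_i = (259 - q_j)/2
Symmetry: q* = 259/3 = 86.33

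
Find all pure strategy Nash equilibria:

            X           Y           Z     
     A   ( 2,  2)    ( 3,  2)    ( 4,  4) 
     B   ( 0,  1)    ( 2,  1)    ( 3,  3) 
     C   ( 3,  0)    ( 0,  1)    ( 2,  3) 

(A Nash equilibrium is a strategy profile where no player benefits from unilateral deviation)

Nash equilibrium: (A, Z)

Work:
Best responses:
  P1 vs X: payoffs [2, 0, 3] → best response C (payoff 3)
  P1 vs Y: payoffs [3, 2, 0] → best response A (payoff 3)
  P1 vs Z: payoffs [4, 3, 2] → best response A (payoff 4)
  P2 vs A: payoffs [2, 2, 4] → best response Z (payoff 4)
  P2 vs B: payoffs [1, 1, 3] → best response Z (payoff 3)
  P2 vs C: payoffs [0, 1, 3] → best response Z (payoff 3)
Mutual best responses: (A,Z) → Nash equilibria.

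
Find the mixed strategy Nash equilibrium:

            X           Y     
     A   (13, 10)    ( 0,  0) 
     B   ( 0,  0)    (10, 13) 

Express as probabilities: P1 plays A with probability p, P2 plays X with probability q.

p = 0.5652, q = 0.4348

Work:
Find probabilities that make opponent indifferent:
P2 chooses q to make P1 indifferent between A and B
P1 chooses p to make P2 indifferent between X and Y
Mixed NE: P1 plays (A: 0.5652, B: 0.4348), P2 plays (X: 0.4348, Y: 0.5652)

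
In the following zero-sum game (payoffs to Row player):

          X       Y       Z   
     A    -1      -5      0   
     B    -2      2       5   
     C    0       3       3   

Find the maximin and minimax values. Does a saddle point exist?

Maximin = 0, Minimax = 0, Saddle: True

Work:
Row minimums: [-5, -2, 0] → maximin = 0
Column maximums: [0, 3, 5] → minimax = 0
Saddle point exists! Game value = 0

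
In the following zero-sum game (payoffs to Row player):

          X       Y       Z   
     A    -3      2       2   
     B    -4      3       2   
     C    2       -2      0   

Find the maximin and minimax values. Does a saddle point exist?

Maximin = -2, Minimax = 2, Saddle: False

Work:
Row minimums: [-3, -4, -2] → maximin = -2
Column maximums: [2, 3, 2] → minimax = 2
No saddle point (maximin ≠ minimax). Mixed strategy needed.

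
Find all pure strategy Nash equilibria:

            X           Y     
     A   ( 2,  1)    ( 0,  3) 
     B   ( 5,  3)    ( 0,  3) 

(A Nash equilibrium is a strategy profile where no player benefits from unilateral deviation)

Nash equilibrium: (A, Y), (B, X), (B, Y)

Work:
Best responses:
  P1 vs X: payoffs [2, 5] → best response B (payoff 5)
  P1 vs Y: payoffs [0, 0] → best response A/B (payoff 0)
  P2 vs A: payoffs [1, 3] → best response Y (payoff 3)
  P2 vs B: payoffs [3, 3] → best response X/Y (payoff 3)
Mutual best responses: (A,Y), (B,X), (B,Y) → Nash equilibria.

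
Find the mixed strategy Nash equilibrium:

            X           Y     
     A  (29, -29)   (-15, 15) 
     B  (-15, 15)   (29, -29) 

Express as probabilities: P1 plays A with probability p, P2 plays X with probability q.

p = 0.5, q = 0.5

Work:
Find probabilities that make opponent indifferent:
P2 chooses q to make P1 indifferent between A and B
P1 chooses p to make P2 indifferent between X and Y
Mixed NE: P1 plays (A: 0.5, B: 0.5), P2 plays (X: 0.5, Y: 0.5)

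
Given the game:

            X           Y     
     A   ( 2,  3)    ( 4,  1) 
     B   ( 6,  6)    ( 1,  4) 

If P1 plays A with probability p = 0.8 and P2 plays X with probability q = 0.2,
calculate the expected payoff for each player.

E[P1] = 3.28, E[P2] = 2.0

Work:
E[P1] = p·q·π₁(A,X) + p·(1-q)·π₁(A,Y) + (1-p)·q·π₁(B,X) + (1-p)·(1-q)·π₁(B,Y)
= 0.8·0.2·2 + 0.8·0.8·4 + 0.2·0.2·6 + 0.2·0.8·1
= 3.28

E[P2] = 2.0 (similar calculation)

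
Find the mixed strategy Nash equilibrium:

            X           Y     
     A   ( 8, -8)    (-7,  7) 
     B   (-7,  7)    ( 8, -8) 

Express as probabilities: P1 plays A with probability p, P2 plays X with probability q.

p = 0.5, q = 0.5

Work:
Find probabilities that make opponent indifferent:
P2 chooses q to make P1 indifferent between A and B
P1 chooses p to make P2 indifferent between X and Y
Mixed NE: P1 plays (A: 0.5, B: 0.5), P2 plays (X: 0.5, Y: 0.5)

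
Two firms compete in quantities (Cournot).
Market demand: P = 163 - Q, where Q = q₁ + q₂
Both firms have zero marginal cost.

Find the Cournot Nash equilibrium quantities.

q₁* = q₂* = 54.33; P* = 54.33

Work:
Profit: π_i = P·q_i = (a - q_i - q_j)·q_i
FOC: ∂π_i/∂q_i = a - 2q_i - q_j = 0
Reaction function: q_i = (163 - q_j)/2
Symmetry: q* = 163/3 = 54.33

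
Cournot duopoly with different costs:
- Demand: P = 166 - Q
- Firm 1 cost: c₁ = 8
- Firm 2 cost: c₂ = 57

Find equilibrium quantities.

q₁* = 69.0, q₂* = 20.0

Work:
Reaction: q₁ = (166 - 8 - q₂)/2
Reaction: q₂ = (166 - 57 - q₁)/2
Solve simultaneously:
q₁* = (166 - 2×8 + 57)/3 = 69.0
q₂* = (166 - 2×57 + 8)/3 = 20.0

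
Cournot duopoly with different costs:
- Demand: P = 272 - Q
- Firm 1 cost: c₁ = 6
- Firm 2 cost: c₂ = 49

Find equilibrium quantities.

q₁* = 103.0, q₂* = 60.0

Work:
Reaction: q₁ = (272 - 6 - q₂)/2
Reaction: q₂ = (272 - 49 - q₁)/2
Solve simultaneously:
q₁* = (272 - 2×6 + 49)/3 = 103.0
q₂* = (272 - 2×49 + 6)/3 = 60.0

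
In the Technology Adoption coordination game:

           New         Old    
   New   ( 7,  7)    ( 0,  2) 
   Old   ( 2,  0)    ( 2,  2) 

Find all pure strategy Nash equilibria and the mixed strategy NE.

Pure NE: (New, New) and (Old, Old); Mixed NE: p = 0.2857, q = 0.2857

Work:
Check pure NE:
(New, New): (7, 7) - no unilateral deviation beneficial
(Old, Old): (2, 2) - no unilateral deviation beneficial
Mixed NE: P1 plays New with p = 0.2857, P2 plays New with q = 0.2857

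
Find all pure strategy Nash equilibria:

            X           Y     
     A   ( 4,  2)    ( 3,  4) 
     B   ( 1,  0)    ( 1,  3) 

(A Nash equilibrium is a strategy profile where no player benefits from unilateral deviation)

Nash equilibrium: (A, Y)

Work:
Best responses:
  P1 vs X: payoffs [4, 1] → best response A (payoff 4)
  P1 vs Y: payoffs [3, 1] → best response A (payoff 3)
  P2 vs A: payoffs [2, 4] → best response Y (payoff 4)
  P2 vs B: payoffs [0, 3] → best response Y (payoff 3)
Mutual best responses: (A,Y) → Nash equilibria.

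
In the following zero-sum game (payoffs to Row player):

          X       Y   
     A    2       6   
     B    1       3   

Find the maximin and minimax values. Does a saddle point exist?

Maximin = 2, Minimax = 2, Saddle: True

Work:
Row minimums: [2, 1] → maximin = 2
Column maximums: [2, 6] → minimax = 2
Saddle point exists! Game value = 2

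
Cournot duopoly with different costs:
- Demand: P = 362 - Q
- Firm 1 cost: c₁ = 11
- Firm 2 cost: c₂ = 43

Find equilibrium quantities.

q₁* = 127.67, q₂* = 95.67

Work:
Reaction: q₁ = (362 - 11 - q₂)/2
Reaction: q₂ = (362 - 43 - q₁)/2
Solve simultaneously:
q₁* = (362 - 2×11 + 43)/3 = 127.67
q₂* = (362 - 2×43 + 11)/3 = 95.67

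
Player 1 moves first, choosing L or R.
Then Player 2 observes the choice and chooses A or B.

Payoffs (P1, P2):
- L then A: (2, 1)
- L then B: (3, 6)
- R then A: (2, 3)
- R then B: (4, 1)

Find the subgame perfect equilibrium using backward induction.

P1 plays L, P2 plays B after L and A after R; Payoff (3, 6)

Work:
Backward induction:
After L: P2 chooses B → P1 gets 3
After R: P2 chooses A → P1 gets 2
P1 chooses L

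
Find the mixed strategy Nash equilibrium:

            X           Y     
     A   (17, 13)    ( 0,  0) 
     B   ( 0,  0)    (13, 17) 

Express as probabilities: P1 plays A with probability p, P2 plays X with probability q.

p = 0.5667, q = 0.4333

Work:
Find probabilities that make opponent indifferent:
P2 chooses q to make P1 indifferent between A and B
P1 chooses p to make P2 indifferent between X and Y
Mixed NE: P1 plays (A: 0.5667, B: 0.4333), P2 plays (X: 0.4333, Y: 0.5667)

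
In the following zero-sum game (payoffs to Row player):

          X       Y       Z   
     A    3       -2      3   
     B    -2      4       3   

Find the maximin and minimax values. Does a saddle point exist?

Maximin = -2, Minimax = 3, Saddle: False

Work:
Row minimums: [-2, -2] → maximin = -2
Column maximums: [3, 4, 3] → minimax = 3
No saddle point (maximin ≠ minimax). Mixed strategy needed.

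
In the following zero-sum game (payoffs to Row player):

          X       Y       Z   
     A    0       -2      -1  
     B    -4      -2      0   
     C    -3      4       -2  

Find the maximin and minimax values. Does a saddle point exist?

Maximin = -2, Minimax = 0, Saddle: False

Work:
Row minimums: [-2, -4, -3] → maximin = -2
Column maximums: [0, 4, 0] → minimax = 0
No saddle point (maximin ≠ minimax). Mixed strategy needed.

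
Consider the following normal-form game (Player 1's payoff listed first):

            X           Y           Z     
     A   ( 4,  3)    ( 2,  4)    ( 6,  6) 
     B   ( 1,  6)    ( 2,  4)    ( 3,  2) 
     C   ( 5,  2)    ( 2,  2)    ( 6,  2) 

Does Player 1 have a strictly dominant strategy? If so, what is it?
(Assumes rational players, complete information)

No strictly dominant strategy exists for Player 1

Work:
A strategy strictly dominates another if it gives a strictly higher payoff against every opponent action. Compare each pair of P1's strategies column-by-column:
  A vs B: [4 vs 1, 2 vs 2, 6 vs 3] → A does not strictly dominate B (column Y: 2 ≤ 2)
  A vs C: [4 vs 5, 2 vs 2, 6 vs 6] → A does not strictly dominate C (column X: 4 ≤ 5)
  B vs A: [1 vs 4, 2 vs 2, 3 vs 6] → B does not strictly dominate A (column X: 1 ≤ 4)
  B vs C: [1 vs 5, 2 vs 2, 3 vs 6] → B does not strictly dominate C (column X: 1 ≤ 5)
  C vs A: [5 vs 4, 2 vs 2, 6 vs 6] → C does not strictly dominate A (column Y: 2 ≤ 2)
  C vs B: [5 vs 1, 2 vs 2, 6 vs 3] → C does not strictly dominate B (column Y: 2 ≤ 2)
No single strategy strictly dominates all others → no strictly dominant strategy.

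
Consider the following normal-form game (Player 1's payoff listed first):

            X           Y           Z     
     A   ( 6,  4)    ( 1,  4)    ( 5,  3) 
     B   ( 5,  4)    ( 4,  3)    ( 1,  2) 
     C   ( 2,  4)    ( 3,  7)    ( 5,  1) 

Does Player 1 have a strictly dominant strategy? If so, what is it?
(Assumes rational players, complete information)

No strictly dominant strategy exists for Player 1

Work:
A strategy strictly dominates another if it gives a strictly higher payoff against every opponent action. Compare each pair of P1's strategies column-by-column:
  A vs B: [6 vs 5, 1 vs 4, 5 vs 1] → A does not strictly dominate B (column Y: 1 ≤ 4)
  A vs C: [6 vs 2, 1 vs 3, 5 vs 5] → A does not strictly dominate C (column Y: 1 ≤ 3)
  B vs A: [5 vs 6, 4 vs 1, 1 vs 5] → B does not strictly dominate A (column X: 5 ≤ 6)
  B vs C: [5 vs 2, 4 vs 3, 1 vs 5] → B does not strictly dominate C (column Z: 1 ≤ 5)
  C vs A: [2 vs 6, 3 vs 1, 5 vs 5] → C does not strictly dominate A (column X: 2 ≤ 6)
  C vs B: [2 vs 5, 3 vs 4, 5 vs 1] → C does not strictly dominate B (column X: 2 ≤ 5)
No single strategy strictly dominates all others → no strictly dominant strategy.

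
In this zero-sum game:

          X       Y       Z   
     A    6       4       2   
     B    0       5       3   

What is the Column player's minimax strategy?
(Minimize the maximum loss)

Column should play Z, value = 3

Work:
Column player minimizes Row's maximum payoff:
Column X: max payoff to Row = 6
Column Y: max payoff to Row = 5
Column Z: max payoff to Row = 3
Minimum is 3, achieved by column Z.
Minimax strategy: Z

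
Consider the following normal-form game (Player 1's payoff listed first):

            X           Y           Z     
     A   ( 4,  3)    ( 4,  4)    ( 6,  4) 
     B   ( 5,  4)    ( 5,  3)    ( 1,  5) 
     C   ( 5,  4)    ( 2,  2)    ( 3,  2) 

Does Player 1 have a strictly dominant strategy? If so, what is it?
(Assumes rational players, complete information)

No strictly dominant strategy exists for Player 1

Work:
A strategy strictly dominates another if it gives a strictly higher payoff against every opponent action. Compare each pair of P1's strategies column-by-column:
  A vs B: [4 vs 5, 4 vs 5, 6 vs 1] → A does not strictly dominate B (column X: 4 ≤ 5)
  A vs C: [4 vs 5, 4 vs 2, 6 vs 3] → A does not strictly dominate C (column X: 4 ≤ 5)
  B vs A: [5 vs 4, 5 vs 4, 1 vs 6] → B does not strictly dominate A (column Z: 1 ≤ 6)
  B vs C: [5 vs 5, 5 vs 2, 1 vs 3] → B does not strictly dominate C (column X: 5 ≤ 5)
  C vs A: [5 vs 4, 2 vs 4, 3 vs 6] → C does not strictly dominate A (column Y: 2 ≤ 4)
  C vs B: [5 vs 5, 2 vs 5, 3 vs 1] → C does not strictly dominate B (column X: 5 ≤ 5)
No single strategy strictly dominates all others → no strictly dominant strategy.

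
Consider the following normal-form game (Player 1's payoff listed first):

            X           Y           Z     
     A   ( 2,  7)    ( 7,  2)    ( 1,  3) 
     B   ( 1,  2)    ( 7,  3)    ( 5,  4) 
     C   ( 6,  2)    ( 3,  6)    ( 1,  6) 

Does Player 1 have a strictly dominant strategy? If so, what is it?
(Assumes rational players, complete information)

No strictly dominant strategy exists for Player 1

Work:
A strategy strictly dominates another if it gives a strictly higher payoff against every opponent action. Compare each pair of P1's strategies column-by-column:
  A vs B: [2 vs 1, 7 vs 7, 1 vs 5] → A does not strictly dominate B (column Y: 7 ≤ 7)
  A vs C: [2 vs 6, 7 vs 3, 1 vs 1] → A does not strictly dominate C (column X: 2 ≤ 6)
  B vs A: [1 vs 2, 7 vs 7, 5 vs 1] → B does not strictly dominate A (column X: 1 ≤ 2)
  B vs C: [1 vs 6, 7 vs 3, 5 vs 1] → B does not strictly dominate C (column X: 1 ≤ 6)
  C vs A: [6 vs 2, 3 vs 7, 1 vs 1] → C does not strictly dominate A (column Y: 3 ≤ 7)
  C vs B: [6 vs 1, 3 vs 7, 1 vs 5] → C does not strictly dominate B (column Y: 3 ≤ 7)
No single strategy strictly dominates all others → no strictly dominant strategy.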